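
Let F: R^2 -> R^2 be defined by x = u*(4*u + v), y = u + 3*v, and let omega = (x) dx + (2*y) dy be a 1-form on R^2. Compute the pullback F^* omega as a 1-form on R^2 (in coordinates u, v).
F^* omega = (32*u^3 + 12*u^2*v + u*v^2 + 2*u + 6*v) du + (4*u^3 + u^2*v + 6*u + 18*v) dv

Using F^*(f dg) = (f ∘ F) d(g ∘ F), substitute each coordinate x_i by F_i(u, v) in f_i, and replace dx_i by d F_i = (∂F_i/∂u) du + (∂F_i/∂v) dv.
  For the x component: f_1(F) = u*(4*u + v); d F_1 = (8*u + v) du + (u) dv
  For the y component: f_2(F) = 2*u + 6*v; d F_2 = (1) du + (3) dv
Combining and collecting du, dv coefficients:
  coeff of du: 32*u^3 + 12*u^2*v + u*v^2 + 2*u + 6*v
  coeff of dv: 4*u^3 + u^2*v + 6*u + 18*v
F^* omega = (32*u^3 + 12*u^2*v + u*v^2 + 2*u + 6*v) du + (4*u^3 + u^2*v + 6*u + 18*v) dv.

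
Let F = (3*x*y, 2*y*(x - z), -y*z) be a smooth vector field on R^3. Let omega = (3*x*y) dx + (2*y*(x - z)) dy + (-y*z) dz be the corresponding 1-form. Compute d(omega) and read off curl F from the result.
d(omega) = (2*y - z) dy ∧ dz + (0) dz ∧ dx + (-3*x + 2*y) dx ∧ dy; curl F = (2*y - z, 0, -3*x + 2*y)

d omega = sum_{i<j} (∂f_j/∂x_i - ∂f_i/∂x_j) dx_i ∧ dx_j. Under the identification (dy ∧ dz, dz ∧ dx, dx ∧ dy) ↔ (e_x, e_y, e_z), the coefficients are exactly the components of curl F. Compute:
  ∂R/∂y - ∂Q/∂z = (-z) - (-2*y) = 2*y - z
  ∂P/∂z - ∂R/∂x = (0) - (0) = 0
  ∂Q/∂x - ∂P/∂y = (2*y) - (3*x) = -3*x + 2*y.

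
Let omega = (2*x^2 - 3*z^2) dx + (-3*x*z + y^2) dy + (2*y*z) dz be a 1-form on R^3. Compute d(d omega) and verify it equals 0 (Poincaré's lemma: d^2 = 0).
d(d omega) = 0

Step 1: d omega = sum_{i<j} (∂f_j/∂x_i - ∂f_i/∂x_j) dx_i ∧ dx_j:
  coeff of dx ∧ dy: -3*z
  coeff of dx ∧ dz: 6*z
  coeff of dy ∧ dz: 3*x + 2*z
Step 2: Apply d again to each 2-form coefficient. The only possible 3-form in R^3 is dx ∧ dy ∧ dz, with coefficient
  ∂(coeff of dy∧dz)/∂x - ∂(coeff of dx∧dz)/∂y + ∂(coeff of dx∧dy)/∂z
  = ∂/∂x (3*x + 2*z) - ∂/∂y (6*z) + ∂/∂z (-3*z).
Each of these terms simplifies to sums of mixed partials that cancel in pairs. The result is 0 (by equality of mixed partials for smooth functions — Schwarz / Clairaut).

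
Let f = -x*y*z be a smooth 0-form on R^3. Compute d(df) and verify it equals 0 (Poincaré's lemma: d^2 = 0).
d(df) = 0

Step 1: df = sum_i (∂f/∂x_i) dx_i = (-y*z) dx + (-x*z) dy + (-x*y) dz.
Step 2: Apply d again. Using the 1-form formula, the coefficient of dx ∧ dy in d(df) is ∂^2 f/∂x ∂y - ∂^2 f/∂y ∂x = (-z) - (-z) = 0 (equality of mixed partials for smooth f).
Similarly for dx ∧ dz and dy ∧ dz — all coefficients vanish. So d(df) = 0.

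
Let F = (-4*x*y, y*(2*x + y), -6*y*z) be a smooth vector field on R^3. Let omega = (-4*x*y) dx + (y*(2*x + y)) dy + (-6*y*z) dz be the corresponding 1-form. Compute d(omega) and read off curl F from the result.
d(omega) = (-6*z) dy ∧ dz + (0) dz ∧ dx + (4*x + 2*y) dx ∧ dy; curl F = (-6*z, 0, 4*x + 2*y)

d omega = sum_{i<j} (∂f_j/∂x_i - ∂f_i/∂x_j) dx_i ∧ dx_j. Under the identification (dy ∧ dz, dz ∧ dx, dx ∧ dy) ↔ (e_x, e_y, e_z), the coefficients are exactly the components of curl F. Compute:
  ∂R/∂y - ∂Q/∂z = (-6*z) - (0) = -6*z
  ∂P/∂z - ∂R/∂x = (0) - (0) = 0
  ∂Q/∂x - ∂P/∂y = (2*y) - (-4*x) = 4*x + 2*y.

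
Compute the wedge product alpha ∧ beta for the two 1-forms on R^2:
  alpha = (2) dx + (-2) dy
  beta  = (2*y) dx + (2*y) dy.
alpha ∧ beta = (8*y) dx ∧ dy

Distribute the wedge, using dx_i ∧ dx_j = -dx_j ∧ dx_i and dx_i ∧ dx_i = 0. For each pair (i, j) with i < j, the coefficient of dx_i ∧ dx_j in alpha ∧ beta is (alpha_i * beta_j - alpha_j * beta_i). Collecting: alpha ∧ beta = (8*y) dx ∧ dy.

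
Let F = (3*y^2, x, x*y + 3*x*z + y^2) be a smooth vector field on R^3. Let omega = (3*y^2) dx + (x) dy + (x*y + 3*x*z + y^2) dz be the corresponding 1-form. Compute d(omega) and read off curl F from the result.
d(omega) = (x + 2*y) dy ∧ dz + (-y - 3*z) dz ∧ dx + (1 - 6*y) dx ∧ dy; curl F = (x + 2*y, -y - 3*z, 1 - 6*y)

d omega = sum_{i<j} (∂f_j/∂x_i - ∂f_i/∂x_j) dx_i ∧ dx_j. Under the identification (dy ∧ dz, dz ∧ dx, dx ∧ dy) ↔ (e_x, e_y, e_z), the coefficients are exactly the components of curl F. Compute:
  ∂R/∂y - ∂Q/∂z = (x + 2*y) - (0) = x + 2*y
  ∂P/∂z - ∂R/∂x = (0) - (y + 3*z) = -y - 3*z
  ∂Q/∂x - ∂P/∂y = (1) - (6*y) = 1 - 6*y.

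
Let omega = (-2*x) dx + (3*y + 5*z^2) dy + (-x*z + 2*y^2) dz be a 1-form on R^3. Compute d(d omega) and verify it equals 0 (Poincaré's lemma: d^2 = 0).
d(d omega) = 0

Step 1: d omega = sum_{i<j} (∂f_j/∂x_i - ∂f_i/∂x_j) dx_i ∧ dx_j:
  coeff of dx ∧ dy: 0
  coeff of dx ∧ dz: -z
  coeff of dy ∧ dz: 4*y - 10*z
Step 2: Apply d again to each 2-form coefficient. The only possible 3-form in R^3 is dx ∧ dy ∧ dz, with coefficient
  ∂(coeff of dy∧dz)/∂x - ∂(coeff of dx∧dz)/∂y + ∂(coeff of dx∧dy)/∂z
  = ∂/∂x (4*y - 10*z) - ∂/∂y (-z) + ∂/∂z (0).
Each of these terms simplifies to sums of mixed partials that cancel in pairs. The result is 0 (by equality of mixed partials for smooth functions — Schwarz / Clairaut).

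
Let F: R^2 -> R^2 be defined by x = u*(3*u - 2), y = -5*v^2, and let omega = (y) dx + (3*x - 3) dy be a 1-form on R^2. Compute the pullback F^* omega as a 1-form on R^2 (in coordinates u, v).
F^* omega = (v^2*(10 - 30*u)) du + (30*v*(-3*u^2 + 2*u + 1)) dv

Using F^*(f dg) = (f ∘ F) d(g ∘ F), substitute each coordinate x_i by F_i(u, v) in f_i, and replace dx_i by d F_i = (∂F_i/∂u) du + (∂F_i/∂v) dv.
  For the x component: f_1(F) = -5*v^2; d F_1 = (6*u - 2) du + (0) dv
  For the y component: f_2(F) = 9*u^2 - 6*u - 3; d F_2 = (0) du + (-10*v) dv
Combining and collecting du, dv coefficients:
  coeff of du: v^2*(10 - 30*u)
  coeff of dv: 30*v*(-3*u^2 + 2*u + 1)
F^* omega = (v^2*(10 - 30*u)) du + (30*v*(-3*u^2 + 2*u + 1)) dv.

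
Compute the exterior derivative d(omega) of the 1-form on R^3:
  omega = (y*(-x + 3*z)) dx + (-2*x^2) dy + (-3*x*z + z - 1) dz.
d(omega) = (-3*x - 3*z) dx ∧ dy + (-3*y - 3*z) dx ∧ dz

For a 1-form omega = sum_i f_i dx_i, the exterior derivative is
  d(omega) = sum_{i < j} (∂f_j/∂x_i - ∂f_i/∂x_j) dx_i ∧ dx_j.
  coefficient of dx ∧ dy: ∂f_2/∂x - ∂f_1/∂y = ∂(-2*x^2)/∂x - ∂(y*(-x + 3*z))/∂y = -3*x - 3*z
  coefficient of dx ∧ dz: ∂f_3/∂x - ∂f_1/∂z = ∂(-3*x*z + z - 1)/∂x - ∂(y*(-x + 3*z))/∂z = -3*y - 3*z
Assembling: d(omega) = (-3*x - 3*z) dx ∧ dy + (-3*y - 3*z) dx ∧ dz.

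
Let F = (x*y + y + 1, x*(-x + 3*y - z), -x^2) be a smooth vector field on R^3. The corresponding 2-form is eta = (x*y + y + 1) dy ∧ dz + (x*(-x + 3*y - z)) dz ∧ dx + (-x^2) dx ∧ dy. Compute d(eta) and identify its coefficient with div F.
d(eta) = (3*x + y) dx ∧ dy ∧ dz; div F = 3*x + y

For a 2-form in R^3 of the form above, applying d gives a 3-form with coefficient ∂P/∂x + ∂Q/∂y + ∂R/∂z:
  ∂P/∂x = y
  ∂Q/∂y = 3*x
  ∂R/∂z = 0
Sum = 3*x + y, which is exactly div F.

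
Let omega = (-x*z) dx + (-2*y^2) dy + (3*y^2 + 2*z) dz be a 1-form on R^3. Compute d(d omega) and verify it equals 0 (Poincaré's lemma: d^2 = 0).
d(d omega) = 0

Step 1: d omega = sum_{i<j} (∂f_j/∂x_i - ∂f_i/∂x_j) dx_i ∧ dx_j:
  coeff of dx ∧ dy: 0
  coeff of dx ∧ dz: x
  coeff of dy ∧ dz: 6*y
Step 2: Apply d again to each 2-form coefficient. The only possible 3-form in R^3 is dx ∧ dy ∧ dz, with coefficient
  ∂(coeff of dy∧dz)/∂x - ∂(coeff of dx∧dz)/∂y + ∂(coeff of dx∧dy)/∂z
  = ∂/∂x (6*y) - ∂/∂y (x) + ∂/∂z (0).
Each of these terms simplifies to sums of mixed partials that cancel in pairs. The result is 0 (by equality of mixed partials for smooth functions — Schwarz / Clairaut).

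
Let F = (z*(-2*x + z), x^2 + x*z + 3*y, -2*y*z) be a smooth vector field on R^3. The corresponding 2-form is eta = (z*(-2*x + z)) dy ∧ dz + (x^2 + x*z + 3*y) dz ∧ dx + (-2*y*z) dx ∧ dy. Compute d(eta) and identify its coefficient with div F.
d(eta) = (-2*y - 2*z + 3) dx ∧ dy ∧ dz; div F = -2*y - 2*z + 3

For a 2-form in R^3 of the form above, applying d gives a 3-form with coefficient ∂P/∂x + ∂Q/∂y + ∂R/∂z:
  ∂P/∂x = -2*z
  ∂Q/∂y = 3
  ∂R/∂z = -2*y
Sum = -2*y - 2*z + 3, which is exactly div F.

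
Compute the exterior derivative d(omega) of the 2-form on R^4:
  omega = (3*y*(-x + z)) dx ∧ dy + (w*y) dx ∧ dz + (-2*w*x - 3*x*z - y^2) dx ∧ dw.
d(omega) = (-w + 3*y) dx ∧ dy ∧ dz + (3*x + y) dx ∧ dz ∧ dw + (2*y) dx ∧ dy ∧ dw

For a 2-form omega = sum_{i<j} g_{ij} dx_i ∧ dx_j, the exterior derivative is
  d(omega) = sum_{i<j} d(g_{ij}) ∧ dx_i ∧ dx_j = sum_{i<j, k} (∂g_{ij}/∂x_k) dx_k ∧ dx_i ∧ dx_j.
Expand each term, using dx_k ∧ dx_i ∧ dx_j = sgn(permutation) dx_{(a)} ∧ dx_{(b)} ∧ dx_{(c)} with (a < b < c) sorted:
  d(3*y*(-x + z)) includes (∂/∂z)(3*y*(-x + z)) dz = (3*y) dz, which multiplied by dx ∧ dy gives (3*y) dx ∧ dy ∧ dz
  d(w*y) includes (∂/∂y)(w*y) dy = (w) dy, which multiplied by dx ∧ dz gives (-w) dx ∧ dy ∧ dz
  d(w*y) includes (∂/∂w)(w*y) dw = (y) dw, which multiplied by dx ∧ dz gives (y) dx ∧ dz ∧ dw
  d(-2*w*x - 3*x*z - y^2) includes (∂/∂y)(-2*w*x - 3*x*z - y^2) dy = (-2*y) dy, which multiplied by dx ∧ dw gives (2*y) dx ∧ dy ∧ dw
  d(-2*w*x - 3*x*z - y^2) includes (∂/∂z)(-2*w*x - 3*x*z - y^2) dz = (-3*x) dz, which multiplied by dx ∧ dw gives (3*x) dx ∧ dz ∧ dw
Collecting like 3-forms: d(omega) = (-w + 3*y) dx ∧ dy ∧ dz + (3*x + y) dx ∧ dz ∧ dw + (2*y) dx ∧ dy ∧ dw.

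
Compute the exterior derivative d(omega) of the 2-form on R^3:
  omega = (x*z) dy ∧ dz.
d(omega) = (z) dx ∧ dy ∧ dz

For a 2-form omega = sum_{i<j} g_{ij} dx_i ∧ dx_j, the exterior derivative is
  d(omega) = sum_{i<j} d(g_{ij}) ∧ dx_i ∧ dx_j = sum_{i<j, k} (∂g_{ij}/∂x_k) dx_k ∧ dx_i ∧ dx_j.
Expand each term, using dx_k ∧ dx_i ∧ dx_j = sgn(permutation) dx_{(a)} ∧ dx_{(b)} ∧ dx_{(c)} with (a < b < c) sorted:
  d(x*z) includes (∂/∂x)(x*z) dx = (z) dx, which multiplied by dy ∧ dz gives (z) dx ∧ dy ∧ dz
Collecting like 3-forms: d(omega) = (z) dx ∧ dy ∧ dz.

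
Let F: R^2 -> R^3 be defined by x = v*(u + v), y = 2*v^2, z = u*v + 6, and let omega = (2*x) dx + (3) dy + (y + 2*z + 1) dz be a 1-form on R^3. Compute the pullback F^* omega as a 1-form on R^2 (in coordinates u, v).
F^* omega = (v*(4*u*v + 4*v^2 + 13)) du + (4*u^2*v + 8*u*v^2 + 13*u + 4*v^3 + 12*v) dv

Using F^*(f dg) = (f ∘ F) d(g ∘ F), substitute each coordinate x_i by F_i(u, v) in f_i, and replace dx_i by d F_i = (∂F_i/∂u) du + (∂F_i/∂v) dv.
  For the x component: f_1(F) = 2*v*(u + v); d F_1 = (v) du + (u + 2*v) dv
  For the y component: f_2(F) = 3; d F_2 = (0) du + (4*v) dv
  For the z component: f_3(F) = 2*u*v + 2*v^2 + 13; d F_3 = (v) du + (u) dv
Combining and collecting du, dv coefficients:
  coeff of du: v*(4*u*v + 4*v^2 + 13)
  coeff of dv: 4*u^2*v + 8*u*v^2 + 13*u + 4*v^3 + 12*v
F^* omega = (v*(4*u*v + 4*v^2 + 13)) du + (4*u^2*v + 8*u*v^2 + 13*u + 4*v^3 + 12*v) dv.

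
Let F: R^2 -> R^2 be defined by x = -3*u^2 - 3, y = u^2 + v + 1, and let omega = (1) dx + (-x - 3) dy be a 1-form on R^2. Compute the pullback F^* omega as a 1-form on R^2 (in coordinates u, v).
F^* omega = (6*u*(u^2 - 1)) du + (3*u^2) dv

Using F^*(f dg) = (f ∘ F) d(g ∘ F), substitute each coordinate x_i by F_i(u, v) in f_i, and replace dx_i by d F_i = (∂F_i/∂u) du + (∂F_i/∂v) dv.
  For the x component: f_1(F) = 1; d F_1 = (-6*u) du + (0) dv
  For the y component: f_2(F) = 3*u^2; d F_2 = (2*u) du + (1) dv
Combining and collecting du, dv coefficients:
  coeff of du: 6*u*(u^2 - 1)
  coeff of dv: 3*u^2
F^* omega = (6*u*(u^2 - 1)) du + (3*u^2) dv.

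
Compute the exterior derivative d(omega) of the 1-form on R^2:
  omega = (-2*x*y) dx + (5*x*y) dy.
d(omega) = (2*x + 5*y) dx ∧ dy

For a 1-form omega = sum_i f_i dx_i, the exterior derivative is
  d(omega) = sum_{i < j} (∂f_j/∂x_i - ∂f_i/∂x_j) dx_i ∧ dx_j.
  coefficient of dx ∧ dy: ∂f_2/∂x - ∂f_1/∂y = ∂(5*x*y)/∂x - ∂(-2*x*y)/∂y = 2*x + 5*y
Assembling: d(omega) = (2*x + 5*y) dx ∧ dy.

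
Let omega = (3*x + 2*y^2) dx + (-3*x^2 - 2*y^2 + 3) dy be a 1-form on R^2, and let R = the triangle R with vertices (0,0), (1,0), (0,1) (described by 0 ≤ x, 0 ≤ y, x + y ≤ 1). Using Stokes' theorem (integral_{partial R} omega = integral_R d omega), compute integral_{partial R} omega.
integral_(partial R) omega = -5/3

Stokes: integral_partial_R omega = integral_R d omega with d omega = (∂Q/∂x - ∂P/∂y) dx ∧ dy.
  ∂Q/∂x = -6*x
  ∂P/∂y = 4*y
  integrand = ∂Q/∂x - ∂P/∂y = -6*x - 4*y.
Integrating over R: integral_0^1 integral_0^{1-x} (-6*x - 4*y) dy dx = -5/3.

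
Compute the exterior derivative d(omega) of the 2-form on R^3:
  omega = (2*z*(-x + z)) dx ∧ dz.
d(omega) = 0

For a 2-form omega = sum_{i<j} g_{ij} dx_i ∧ dx_j, the exterior derivative is
  d(omega) = sum_{i<j} d(g_{ij}) ∧ dx_i ∧ dx_j = sum_{i<j, k} (∂g_{ij}/∂x_k) dx_k ∧ dx_i ∧ dx_j.
Expand each term, using dx_k ∧ dx_i ∧ dx_j = sgn(permutation) dx_{(a)} ∧ dx_{(b)} ∧ dx_{(c)} with (a < b < c) sorted:

Collecting like 3-forms: d(omega) = 0.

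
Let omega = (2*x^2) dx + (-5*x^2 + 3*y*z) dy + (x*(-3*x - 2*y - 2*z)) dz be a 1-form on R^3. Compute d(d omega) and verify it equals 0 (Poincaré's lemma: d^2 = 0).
d(d omega) = 0

Step 1: d omega = sum_{i<j} (∂f_j/∂x_i - ∂f_i/∂x_j) dx_i ∧ dx_j:
  coeff of dx ∧ dy: -10*x
  coeff of dx ∧ dz: -6*x - 2*y - 2*z
  coeff of dy ∧ dz: -2*x - 3*y
Step 2: Apply d again to each 2-form coefficient. The only possible 3-form in R^3 is dx ∧ dy ∧ dz, with coefficient
  ∂(coeff of dy∧dz)/∂x - ∂(coeff of dx∧dz)/∂y + ∂(coeff of dx∧dy)/∂z
  = ∂/∂x (-2*x - 3*y) - ∂/∂y (-6*x - 2*y - 2*z) + ∂/∂z (-10*x).
Each of these terms simplifies to sums of mixed partials that cancel in pairs. The result is 0 (by equality of mixed partials for smooth functions — Schwarz / Clairaut).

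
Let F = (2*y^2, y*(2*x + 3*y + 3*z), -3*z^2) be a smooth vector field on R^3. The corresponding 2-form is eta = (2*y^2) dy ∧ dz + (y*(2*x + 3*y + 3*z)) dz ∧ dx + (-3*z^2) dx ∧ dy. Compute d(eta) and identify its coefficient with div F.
d(eta) = (2*x + 6*y - 3*z) dx ∧ dy ∧ dz; div F = 2*x + 6*y - 3*z

For a 2-form in R^3 of the form above, applying d gives a 3-form with coefficient ∂P/∂x + ∂Q/∂y + ∂R/∂z:
  ∂P/∂x = 0
  ∂Q/∂y = 2*x + 6*y + 3*z
  ∂R/∂z = -6*z
Sum = 2*x + 6*y - 3*z, which is exactly div F.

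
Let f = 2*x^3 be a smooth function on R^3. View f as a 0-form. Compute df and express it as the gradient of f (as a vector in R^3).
df = (6*x^2) dx + (0) dy + (0) dz; grad f = (6*x^2, 0, 0)

For a 0-form f, d f = (∂f/∂x) dx + (∂f/∂y) dy + (∂f/∂z) dz. The components of the vector representation are exactly the entries of grad f in Cartesian coordinates:
  ∂f/∂x = 6*x^2
  ∂f/∂y = 0
  ∂f/∂z = 0.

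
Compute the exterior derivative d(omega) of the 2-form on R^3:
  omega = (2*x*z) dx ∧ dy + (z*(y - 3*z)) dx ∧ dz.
d(omega) = (2*x - z) dx ∧ dy ∧ dz

For a 2-form omega = sum_{i<j} g_{ij} dx_i ∧ dx_j, the exterior derivative is
  d(omega) = sum_{i<j} d(g_{ij}) ∧ dx_i ∧ dx_j = sum_{i<j, k} (∂g_{ij}/∂x_k) dx_k ∧ dx_i ∧ dx_j.
Expand each term, using dx_k ∧ dx_i ∧ dx_j = sgn(permutation) dx_{(a)} ∧ dx_{(b)} ∧ dx_{(c)} with (a < b < c) sorted:
  d(2*x*z) includes (∂/∂z)(2*x*z) dz = (2*x) dz, which multiplied by dx ∧ dy gives (2*x) dx ∧ dy ∧ dz
  d(z*(y - 3*z)) includes (∂/∂y)(z*(y - 3*z)) dy = (z) dy, which multiplied by dx ∧ dz gives (-z) dx ∧ dy ∧ dz
Collecting like 3-forms: d(omega) = (2*x - z) dx ∧ dy ∧ dz.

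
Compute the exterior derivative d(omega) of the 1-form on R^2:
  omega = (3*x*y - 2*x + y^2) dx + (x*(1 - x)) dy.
d(omega) = (-5*x - 2*y + 1) dx ∧ dy

For a 1-form omega = sum_i f_i dx_i, the exterior derivative is
  d(omega) = sum_{i < j} (∂f_j/∂x_i - ∂f_i/∂x_j) dx_i ∧ dx_j.
  coefficient of dx ∧ dy: ∂f_2/∂x - ∂f_1/∂y = ∂(x*(1 - x))/∂x - ∂(3*x*y - 2*x + y^2)/∂y = -5*x - 2*y + 1
Assembling: d(omega) = (-5*x - 2*y + 1) dx ∧ dy.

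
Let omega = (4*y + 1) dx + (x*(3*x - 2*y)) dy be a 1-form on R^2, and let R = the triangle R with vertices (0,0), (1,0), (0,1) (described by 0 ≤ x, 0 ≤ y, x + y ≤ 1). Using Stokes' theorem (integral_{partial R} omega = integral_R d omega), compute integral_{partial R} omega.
integral_(partial R) omega = -4/3

Stokes: integral_partial_R omega = integral_R d omega with d omega = (∂Q/∂x - ∂P/∂y) dx ∧ dy.
  ∂Q/∂x = 6*x - 2*y
  ∂P/∂y = 4
  integrand = ∂Q/∂x - ∂P/∂y = 6*x - 2*y - 4.
Integrating over R: integral_0^1 integral_0^{1-x} (6*x - 2*y - 4) dy dx = -4/3.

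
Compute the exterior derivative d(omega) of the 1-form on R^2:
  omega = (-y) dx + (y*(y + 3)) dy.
d(omega) = (1) dx ∧ dy

For a 1-form omega = sum_i f_i dx_i, the exterior derivative is
  d(omega) = sum_{i < j} (∂f_j/∂x_i - ∂f_i/∂x_j) dx_i ∧ dx_j.
  coefficient of dx ∧ dy: ∂f_2/∂x - ∂f_1/∂y = ∂(y*(y + 3))/∂x - ∂(-y)/∂y = 1
Assembling: d(omega) = (1) dx ∧ dy.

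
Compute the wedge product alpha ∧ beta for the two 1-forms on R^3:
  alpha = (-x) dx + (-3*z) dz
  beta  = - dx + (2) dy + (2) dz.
alpha ∧ beta = (-2*x) dx ∧ dy + (-2*x - 3*z) dx ∧ dz + (6*z) dy ∧ dz

Distribute the wedge, using dx_i ∧ dx_j = -dx_j ∧ dx_i and dx_i ∧ dx_i = 0. For each pair (i, j) with i < j, the coefficient of dx_i ∧ dx_j in alpha ∧ beta is (alpha_i * beta_j - alpha_j * beta_i). Collecting: alpha ∧ beta = (-2*x) dx ∧ dy + (-2*x - 3*z) dx ∧ dz + (6*z) dy ∧ dz.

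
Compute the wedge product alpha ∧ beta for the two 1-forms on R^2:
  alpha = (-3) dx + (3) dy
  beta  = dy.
alpha ∧ beta = (-3) dx ∧ dy

Distribute the wedge, using dx_i ∧ dx_j = -dx_j ∧ dx_i and dx_i ∧ dx_i = 0. For each pair (i, j) with i < j, the coefficient of dx_i ∧ dx_j in alpha ∧ beta is (alpha_i * beta_j - alpha_j * beta_i). Collecting: alpha ∧ beta = (-3) dx ∧ dy.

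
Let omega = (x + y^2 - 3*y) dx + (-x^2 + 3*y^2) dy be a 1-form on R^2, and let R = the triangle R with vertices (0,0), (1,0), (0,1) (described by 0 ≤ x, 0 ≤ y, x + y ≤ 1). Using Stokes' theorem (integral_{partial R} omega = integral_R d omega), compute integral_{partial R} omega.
integral_(partial R) omega = 5/6

Stokes: integral_partial_R omega = integral_R d omega with d omega = (∂Q/∂x - ∂P/∂y) dx ∧ dy.
  ∂Q/∂x = -2*x
  ∂P/∂y = 2*y - 3
  integrand = ∂Q/∂x - ∂P/∂y = -2*x - 2*y + 3.
Integrating over R: integral_0^1 integral_0^{1-x} (-2*x - 2*y + 3) dy dx = 5/6.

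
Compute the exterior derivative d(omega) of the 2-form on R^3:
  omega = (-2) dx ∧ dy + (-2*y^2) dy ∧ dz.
d(omega) = 0

For a 2-form omega = sum_{i<j} g_{ij} dx_i ∧ dx_j, the exterior derivative is
  d(omega) = sum_{i<j} d(g_{ij}) ∧ dx_i ∧ dx_j = sum_{i<j, k} (∂g_{ij}/∂x_k) dx_k ∧ dx_i ∧ dx_j.
Expand each term, using dx_k ∧ dx_i ∧ dx_j = sgn(permutation) dx_{(a)} ∧ dx_{(b)} ∧ dx_{(c)} with (a < b < c) sorted:

Collecting like 3-forms: d(omega) = 0.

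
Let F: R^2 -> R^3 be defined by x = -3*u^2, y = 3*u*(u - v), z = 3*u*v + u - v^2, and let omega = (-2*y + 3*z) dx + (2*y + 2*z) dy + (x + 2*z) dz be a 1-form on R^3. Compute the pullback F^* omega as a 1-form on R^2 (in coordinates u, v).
F^* omega = (72*u^3 - 117*u^2*v - 9*u^2 + 24*u*v^2 + 6*u*v + 2*u - 2*v^2) du + (-27*u^3 + 24*u^2*v - 12*u*v^2 - 4*u*v + 4*v^3) dv

Using F^*(f dg) = (f ∘ F) d(g ∘ F), substitute each coordinate x_i by F_i(u, v) in f_i, and replace dx_i by d F_i = (∂F_i/∂u) du + (∂F_i/∂v) dv.
  For the x component: f_1(F) = -6*u^2 + 15*u*v + 3*u - 3*v^2; d F_1 = (-6*u) du + (0) dv
  For the y component: f_2(F) = 6*u^2 + 2*u - 2*v^2; d F_2 = (6*u - 3*v) du + (-3*u) dv
  For the z component: f_3(F) = -3*u^2 + 6*u*v + 2*u - 2*v^2; d F_3 = (3*v + 1) du + (3*u - 2*v) dv
Combining and collecting du, dv coefficients:
  coeff of du: 72*u^3 - 117*u^2*v - 9*u^2 + 24*u*v^2 + 6*u*v + 2*u - 2*v^2
  coeff of dv: -27*u^3 + 24*u^2*v - 12*u*v^2 - 4*u*v + 4*v^3
F^* omega = (72*u^3 - 117*u^2*v - 9*u^2 + 24*u*v^2 + 6*u*v + 2*u - 2*v^2) du + (-27*u^3 + 24*u^2*v - 12*u*v^2 - 4*u*v + 4*v^3) dv.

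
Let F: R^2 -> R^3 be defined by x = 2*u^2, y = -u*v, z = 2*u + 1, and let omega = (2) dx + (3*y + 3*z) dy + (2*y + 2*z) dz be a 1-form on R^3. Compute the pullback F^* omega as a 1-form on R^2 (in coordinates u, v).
F^* omega = (3*u*v^2 - 10*u*v + 16*u - 3*v + 4) du + (3*u*(u*v - 2*u - 1)) dv

Using F^*(f dg) = (f ∘ F) d(g ∘ F), substitute each coordinate x_i by F_i(u, v) in f_i, and replace dx_i by d F_i = (∂F_i/∂u) du + (∂F_i/∂v) dv.
  For the x component: f_1(F) = 2; d F_1 = (4*u) du + (0) dv
  For the y component: f_2(F) = -3*u*v + 6*u + 3; d F_2 = (-v) du + (-u) dv
  For the z component: f_3(F) = -2*u*v + 4*u + 2; d F_3 = (2) du + (0) dv
Combining and collecting du, dv coefficients:
  coeff of du: 3*u*v^2 - 10*u*v + 16*u - 3*v + 4
  coeff of dv: 3*u*(u*v - 2*u - 1)
F^* omega = (3*u*v^2 - 10*u*v + 16*u - 3*v + 4) du + (3*u*(u*v - 2*u - 1)) dv.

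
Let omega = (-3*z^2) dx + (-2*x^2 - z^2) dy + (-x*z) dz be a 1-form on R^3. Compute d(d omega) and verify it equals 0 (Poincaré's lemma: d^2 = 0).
d(d omega) = 0

Step 1: d omega = sum_{i<j} (∂f_j/∂x_i - ∂f_i/∂x_j) dx_i ∧ dx_j:
  coeff of dx ∧ dy: -4*x
  coeff of dx ∧ dz: 5*z
  coeff of dy ∧ dz: 2*z
Step 2: Apply d again to each 2-form coefficient. The only possible 3-form in R^3 is dx ∧ dy ∧ dz, with coefficient
  ∂(coeff of dy∧dz)/∂x - ∂(coeff of dx∧dz)/∂y + ∂(coeff of dx∧dy)/∂z
  = ∂/∂x (2*z) - ∂/∂y (5*z) + ∂/∂z (-4*x).
Each of these terms simplifies to sums of mixed partials that cancel in pairs. The result is 0 (by equality of mixed partials for smooth functions — Schwarz / Clairaut).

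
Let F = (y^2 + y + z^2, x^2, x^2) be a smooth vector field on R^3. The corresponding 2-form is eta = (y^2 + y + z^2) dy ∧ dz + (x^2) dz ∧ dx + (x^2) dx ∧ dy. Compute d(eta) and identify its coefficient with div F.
d(eta) = (0) dx ∧ dy ∧ dz; div F = 0

For a 2-form in R^3 of the form above, applying d gives a 3-form with coefficient ∂P/∂x + ∂Q/∂y + ∂R/∂z:
  ∂P/∂x = 0
  ∂Q/∂y = 0
  ∂R/∂z = 0
Sum = 0, which is exactly div F.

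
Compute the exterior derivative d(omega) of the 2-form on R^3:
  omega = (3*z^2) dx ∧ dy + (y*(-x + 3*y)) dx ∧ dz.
d(omega) = (x - 6*y + 6*z) dx ∧ dy ∧ dz

For a 2-form omega = sum_{i<j} g_{ij} dx_i ∧ dx_j, the exterior derivative is
  d(omega) = sum_{i<j} d(g_{ij}) ∧ dx_i ∧ dx_j = sum_{i<j, k} (∂g_{ij}/∂x_k) dx_k ∧ dx_i ∧ dx_j.
Expand each term, using dx_k ∧ dx_i ∧ dx_j = sgn(permutation) dx_{(a)} ∧ dx_{(b)} ∧ dx_{(c)} with (a < b < c) sorted:
  d(3*z^2) includes (∂/∂z)(3*z^2) dz = (6*z) dz, which multiplied by dx ∧ dy gives (6*z) dx ∧ dy ∧ dz
  d(y*(-x + 3*y)) includes (∂/∂y)(y*(-x + 3*y)) dy = (-x + 6*y) dy, which multiplied by dx ∧ dz gives (x - 6*y) dx ∧ dy ∧ dz
Collecting like 3-forms: d(omega) = (x - 6*y + 6*z) dx ∧ dy ∧ dz.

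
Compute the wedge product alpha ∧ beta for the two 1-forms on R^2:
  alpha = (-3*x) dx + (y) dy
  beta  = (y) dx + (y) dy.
alpha ∧ beta = (-y*(3*x + y)) dx ∧ dy

Distribute the wedge, using dx_i ∧ dx_j = -dx_j ∧ dx_i and dx_i ∧ dx_i = 0. For each pair (i, j) with i < j, the coefficient of dx_i ∧ dx_j in alpha ∧ beta is (alpha_i * beta_j - alpha_j * beta_i). Collecting: alpha ∧ beta = (-y*(3*x + y)) dx ∧ dy.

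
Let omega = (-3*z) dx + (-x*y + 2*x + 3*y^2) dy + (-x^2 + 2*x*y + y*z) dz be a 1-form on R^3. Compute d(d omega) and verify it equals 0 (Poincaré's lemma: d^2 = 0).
d(d omega) = 0

Step 1: d omega = sum_{i<j} (∂f_j/∂x_i - ∂f_i/∂x_j) dx_i ∧ dx_j:
  coeff of dx ∧ dy: 2 - y
  coeff of dx ∧ dz: -2*x + 2*y + 3
  coeff of dy ∧ dz: 2*x + z
Step 2: Apply d again to each 2-form coefficient. The only possible 3-form in R^3 is dx ∧ dy ∧ dz, with coefficient
  ∂(coeff of dy∧dz)/∂x - ∂(coeff of dx∧dz)/∂y + ∂(coeff of dx∧dy)/∂z
  = ∂/∂x (2*x + z) - ∂/∂y (-2*x + 2*y + 3) + ∂/∂z (2 - y).
Each of these terms simplifies to sums of mixed partials that cancel in pairs. The result is 0 (by equality of mixed partials for smooth functions — Schwarz / Clairaut).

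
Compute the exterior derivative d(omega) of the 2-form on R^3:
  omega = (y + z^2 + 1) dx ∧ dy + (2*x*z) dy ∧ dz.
d(omega) = (4*z) dx ∧ dy ∧ dz

For a 2-form omega = sum_{i<j} g_{ij} dx_i ∧ dx_j, the exterior derivative is
  d(omega) = sum_{i<j} d(g_{ij}) ∧ dx_i ∧ dx_j = sum_{i<j, k} (∂g_{ij}/∂x_k) dx_k ∧ dx_i ∧ dx_j.
Expand each term, using dx_k ∧ dx_i ∧ dx_j = sgn(permutation) dx_{(a)} ∧ dx_{(b)} ∧ dx_{(c)} with (a < b < c) sorted:
  d(y + z^2 + 1) includes (∂/∂z)(y + z^2 + 1) dz = (2*z) dz, which multiplied by dx ∧ dy gives (2*z) dx ∧ dy ∧ dz
  d(2*x*z) includes (∂/∂x)(2*x*z) dx = (2*z) dx, which multiplied by dy ∧ dz gives (2*z) dx ∧ dy ∧ dz
Collecting like 3-forms: d(omega) = (4*z) dx ∧ dy ∧ dz.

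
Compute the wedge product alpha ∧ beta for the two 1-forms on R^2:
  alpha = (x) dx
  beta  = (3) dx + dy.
alpha ∧ beta = (x) dx ∧ dy

Distribute the wedge, using dx_i ∧ dx_j = -dx_j ∧ dx_i and dx_i ∧ dx_i = 0. For each pair (i, j) with i < j, the coefficient of dx_i ∧ dx_j in alpha ∧ beta is (alpha_i * beta_j - alpha_j * beta_i). Collecting: alpha ∧ beta = (x) dx ∧ dy.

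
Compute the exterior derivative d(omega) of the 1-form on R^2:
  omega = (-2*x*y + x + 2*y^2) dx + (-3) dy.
d(omega) = (2*x - 4*y) dx ∧ dy

For a 1-form omega = sum_i f_i dx_i, the exterior derivative is
  d(omega) = sum_{i < j} (∂f_j/∂x_i - ∂f_i/∂x_j) dx_i ∧ dx_j.
  coefficient of dx ∧ dy: ∂f_2/∂x - ∂f_1/∂y = ∂(-3)/∂x - ∂(-2*x*y + x + 2*y^2)/∂y = 2*x - 4*y
Assembling: d(omega) = (2*x - 4*y) dx ∧ dy.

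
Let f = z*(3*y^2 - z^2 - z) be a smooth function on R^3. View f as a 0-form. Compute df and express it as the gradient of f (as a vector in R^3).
df = (0) dx + (6*y*z) dy + (3*y^2 - 3*z^2 - 2*z) dz; grad f = (0, 6*y*z, 3*y^2 - 3*z^2 - 2*z)

For a 0-form f, d f = (∂f/∂x) dx + (∂f/∂y) dy + (∂f/∂z) dz. The components of the vector representation are exactly the entries of grad f in Cartesian coordinates:
  ∂f/∂x = 0
  ∂f/∂y = 6*y*z
  ∂f/∂z = 3*y^2 - 3*z^2 - 2*z.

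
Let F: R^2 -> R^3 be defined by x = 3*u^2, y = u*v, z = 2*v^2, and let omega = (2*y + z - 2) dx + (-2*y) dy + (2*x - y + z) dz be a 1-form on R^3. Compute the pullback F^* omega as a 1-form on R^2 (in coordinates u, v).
F^* omega = (2*u*(6*u*v + 5*v^2 - 6)) du + (2*v*(11*u^2 - 2*u*v + 4*v^2)) dv

Using F^*(f dg) = (f ∘ F) d(g ∘ F), substitute each coordinate x_i by F_i(u, v) in f_i, and replace dx_i by d F_i = (∂F_i/∂u) du + (∂F_i/∂v) dv.
  For the x component: f_1(F) = 2*u*v + 2*v^2 - 2; d F_1 = (6*u) du + (0) dv
  For the y component: f_2(F) = -2*u*v; d F_2 = (v) du + (u) dv
  For the z component: f_3(F) = 6*u^2 - u*v + 2*v^2; d F_3 = (0) du + (4*v) dv
Combining and collecting du, dv coefficients:
  coeff of du: 2*u*(6*u*v + 5*v^2 - 6)
  coeff of dv: 2*v*(11*u^2 - 2*u*v + 4*v^2)
F^* omega = (2*u*(6*u*v + 5*v^2 - 6)) du + (2*v*(11*u^2 - 2*u*v + 4*v^2)) dv.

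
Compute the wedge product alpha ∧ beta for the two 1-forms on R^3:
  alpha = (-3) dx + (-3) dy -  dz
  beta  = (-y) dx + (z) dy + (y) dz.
alpha ∧ beta = (-3*y - 3*z) dx ∧ dy + (-4*y) dx ∧ dz + (-3*y + z) dy ∧ dz

Distribute the wedge, using dx_i ∧ dx_j = -dx_j ∧ dx_i and dx_i ∧ dx_i = 0. For each pair (i, j) with i < j, the coefficient of dx_i ∧ dx_j in alpha ∧ beta is (alpha_i * beta_j - alpha_j * beta_i). Collecting: alpha ∧ beta = (-3*y - 3*z) dx ∧ dy + (-4*y) dx ∧ dz + (-3*y + z) dy ∧ dz.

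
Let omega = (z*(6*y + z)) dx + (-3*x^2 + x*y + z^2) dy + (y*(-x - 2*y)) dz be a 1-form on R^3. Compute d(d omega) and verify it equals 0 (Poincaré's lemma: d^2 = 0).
d(d omega) = 0

Step 1: d omega = sum_{i<j} (∂f_j/∂x_i - ∂f_i/∂x_j) dx_i ∧ dx_j:
  coeff of dx ∧ dy: -6*x + y - 6*z
  coeff of dx ∧ dz: -7*y - 2*z
  coeff of dy ∧ dz: -x - 4*y - 2*z
Step 2: Apply d again to each 2-form coefficient. The only possible 3-form in R^3 is dx ∧ dy ∧ dz, with coefficient
  ∂(coeff of dy∧dz)/∂x - ∂(coeff of dx∧dz)/∂y + ∂(coeff of dx∧dy)/∂z
  = ∂/∂x (-x - 4*y - 2*z) - ∂/∂y (-7*y - 2*z) + ∂/∂z (-6*x + y - 6*z).
Each of these terms simplifies to sums of mixed partials that cancel in pairs. The result is 0 (by equality of mixed partials for smooth functions — Schwarz / Clairaut).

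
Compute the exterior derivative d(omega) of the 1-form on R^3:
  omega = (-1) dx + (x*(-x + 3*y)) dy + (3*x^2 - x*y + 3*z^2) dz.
d(omega) = (-2*x + 3*y) dx ∧ dy + (6*x - y) dx ∧ dz + (-x) dy ∧ dz

For a 1-form omega = sum_i f_i dx_i, the exterior derivative is
  d(omega) = sum_{i < j} (∂f_j/∂x_i - ∂f_i/∂x_j) dx_i ∧ dx_j.
  coefficient of dx ∧ dy: ∂f_2/∂x - ∂f_1/∂y = ∂(x*(-x + 3*y))/∂x - ∂(-1)/∂y = -2*x + 3*y
  coefficient of dx ∧ dz: ∂f_3/∂x - ∂f_1/∂z = ∂(3*x^2 - x*y + 3*z^2)/∂x - ∂(-1)/∂z = 6*x - y
  coefficient of dy ∧ dz: ∂f_3/∂y - ∂f_2/∂z = ∂(3*x^2 - x*y + 3*z^2)/∂y - ∂(x*(-x + 3*y))/∂z = -x
Assembling: d(omega) = (-2*x + 3*y) dx ∧ dy + (6*x - y) dx ∧ dz + (-x) dy ∧ dz.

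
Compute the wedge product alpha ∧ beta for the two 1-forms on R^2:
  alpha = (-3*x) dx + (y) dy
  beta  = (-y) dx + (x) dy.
alpha ∧ beta = (-3*x^2 + y^2) dx ∧ dy

Distribute the wedge, using dx_i ∧ dx_j = -dx_j ∧ dx_i and dx_i ∧ dx_i = 0. For each pair (i, j) with i < j, the coefficient of dx_i ∧ dx_j in alpha ∧ beta is (alpha_i * beta_j - alpha_j * beta_i). Collecting: alpha ∧ beta = (-3*x^2 + y^2) dx ∧ dy.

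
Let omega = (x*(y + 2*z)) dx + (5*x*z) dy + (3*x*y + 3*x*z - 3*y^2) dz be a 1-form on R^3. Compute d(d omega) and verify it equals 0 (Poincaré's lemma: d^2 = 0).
d(d omega) = 0

Step 1: d omega = sum_{i<j} (∂f_j/∂x_i - ∂f_i/∂x_j) dx_i ∧ dx_j:
  coeff of dx ∧ dy: -x + 5*z
  coeff of dx ∧ dz: -2*x + 3*y + 3*z
  coeff of dy ∧ dz: -2*x - 6*y
Step 2: Apply d again to each 2-form coefficient. The only possible 3-form in R^3 is dx ∧ dy ∧ dz, with coefficient
  ∂(coeff of dy∧dz)/∂x - ∂(coeff of dx∧dz)/∂y + ∂(coeff of dx∧dy)/∂z
  = ∂/∂x (-2*x - 6*y) - ∂/∂y (-2*x + 3*y + 3*z) + ∂/∂z (-x + 5*z).
Each of these terms simplifies to sums of mixed partials that cancel in pairs. The result is 0 (by equality of mixed partials for smooth functions — Schwarz / Clairaut).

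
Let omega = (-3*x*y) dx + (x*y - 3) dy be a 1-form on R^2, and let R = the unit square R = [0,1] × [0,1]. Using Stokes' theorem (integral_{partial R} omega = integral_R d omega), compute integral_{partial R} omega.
integral_(partial R) omega = 2

Stokes: integral_partial_R omega = integral_R d omega with d omega = (∂Q/∂x - ∂P/∂y) dx ∧ dy.
  ∂Q/∂x = y
  ∂P/∂y = -3*x
  integrand = ∂Q/∂x - ∂P/∂y = 3*x + y.
Integrating over R: integral_0^1 integral_0^1 (3*x + y) dx dy = 2.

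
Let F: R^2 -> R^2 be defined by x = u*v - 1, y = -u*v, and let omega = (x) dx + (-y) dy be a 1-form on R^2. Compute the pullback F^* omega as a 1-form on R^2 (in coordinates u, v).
F^* omega = (-v) du + (-u) dv

Using F^*(f dg) = (f ∘ F) d(g ∘ F), substitute each coordinate x_i by F_i(u, v) in f_i, and replace dx_i by d F_i = (∂F_i/∂u) du + (∂F_i/∂v) dv.
  For the x component: f_1(F) = u*v - 1; d F_1 = (v) du + (u) dv
  For the y component: f_2(F) = u*v; d F_2 = (-v) du + (-u) dv
Combining and collecting du, dv coefficients:
  coeff of du: -v
  coeff of dv: -u
F^* omega = (-v) du + (-u) dv.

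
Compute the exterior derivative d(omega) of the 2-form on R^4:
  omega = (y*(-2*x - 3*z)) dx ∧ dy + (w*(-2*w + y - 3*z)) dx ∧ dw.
d(omega) = (-3*y) dx ∧ dy ∧ dz + (-w) dx ∧ dy ∧ dw + (3*w) dx ∧ dz ∧ dw

For a 2-form omega = sum_{i<j} g_{ij} dx_i ∧ dx_j, the exterior derivative is
  d(omega) = sum_{i<j} d(g_{ij}) ∧ dx_i ∧ dx_j = sum_{i<j, k} (∂g_{ij}/∂x_k) dx_k ∧ dx_i ∧ dx_j.
Expand each term, using dx_k ∧ dx_i ∧ dx_j = sgn(permutation) dx_{(a)} ∧ dx_{(b)} ∧ dx_{(c)} with (a < b < c) sorted:
  d(y*(-2*x - 3*z)) includes (∂/∂z)(y*(-2*x - 3*z)) dz = (-3*y) dz, which multiplied by dx ∧ dy gives (-3*y) dx ∧ dy ∧ dz
  d(w*(-2*w + y - 3*z)) includes (∂/∂y)(w*(-2*w + y - 3*z)) dy = (w) dy, which multiplied by dx ∧ dw gives (-w) dx ∧ dy ∧ dw
  d(w*(-2*w + y - 3*z)) includes (∂/∂z)(w*(-2*w + y - 3*z)) dz = (-3*w) dz, which multiplied by dx ∧ dw gives (3*w) dx ∧ dz ∧ dw
Collecting like 3-forms: d(omega) = (-3*y) dx ∧ dy ∧ dz + (-w) dx ∧ dy ∧ dw + (3*w) dx ∧ dz ∧ dw.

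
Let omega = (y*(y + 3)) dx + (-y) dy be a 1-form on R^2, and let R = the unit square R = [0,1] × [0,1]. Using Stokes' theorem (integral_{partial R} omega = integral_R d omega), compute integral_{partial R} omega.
integral_(partial R) omega = -4

Stokes: integral_partial_R omega = integral_R d omega with d omega = (∂Q/∂x - ∂P/∂y) dx ∧ dy.
  ∂Q/∂x = 0
  ∂P/∂y = 2*y + 3
  integrand = ∂Q/∂x - ∂P/∂y = -2*y - 3.
Integrating over R: integral_0^1 integral_0^1 (-2*y - 3) dx dy = -4.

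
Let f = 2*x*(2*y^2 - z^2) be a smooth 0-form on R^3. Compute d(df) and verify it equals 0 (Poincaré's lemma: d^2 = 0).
d(df) = 0

Step 1: df = sum_i (∂f/∂x_i) dx_i = (4*y^2 - 2*z^2) dx + (8*x*y) dy + (-4*x*z) dz.
Step 2: Apply d again. Using the 1-form formula, the coefficient of dx ∧ dy in d(df) is ∂^2 f/∂x ∂y - ∂^2 f/∂y ∂x = (8*y) - (8*y) = 0 (equality of mixed partials for smooth f).
Similarly for dx ∧ dz and dy ∧ dz — all coefficients vanish. So d(df) = 0.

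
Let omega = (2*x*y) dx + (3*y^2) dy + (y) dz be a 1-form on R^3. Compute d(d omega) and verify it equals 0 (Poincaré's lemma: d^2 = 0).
d(d omega) = 0

Step 1: d omega = sum_{i<j} (∂f_j/∂x_i - ∂f_i/∂x_j) dx_i ∧ dx_j:
  coeff of dx ∧ dy: -2*x
  coeff of dx ∧ dz: 0
  coeff of dy ∧ dz: 1
Step 2: Apply d again to each 2-form coefficient. The only possible 3-form in R^3 is dx ∧ dy ∧ dz, with coefficient
  ∂(coeff of dy∧dz)/∂x - ∂(coeff of dx∧dz)/∂y + ∂(coeff of dx∧dy)/∂z
  = ∂/∂x (1) - ∂/∂y (0) + ∂/∂z (-2*x).
Each of these terms simplifies to sums of mixed partials that cancel in pairs. The result is 0 (by equality of mixed partials for smooth functions — Schwarz / Clairaut).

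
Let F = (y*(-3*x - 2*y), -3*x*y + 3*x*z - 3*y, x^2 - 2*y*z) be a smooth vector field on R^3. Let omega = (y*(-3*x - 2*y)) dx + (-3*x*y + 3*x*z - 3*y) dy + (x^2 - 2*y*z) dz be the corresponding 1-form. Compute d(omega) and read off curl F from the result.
d(omega) = (-3*x - 2*z) dy ∧ dz + (-2*x) dz ∧ dx + (3*x + y + 3*z) dx ∧ dy; curl F = (-3*x - 2*z, -2*x, 3*x + y + 3*z)

d omega = sum_{i<j} (∂f_j/∂x_i - ∂f_i/∂x_j) dx_i ∧ dx_j. Under the identification (dy ∧ dz, dz ∧ dx, dx ∧ dy) ↔ (e_x, e_y, e_z), the coefficients are exactly the components of curl F. Compute:
  ∂R/∂y - ∂Q/∂z = (-2*z) - (3*x) = -3*x - 2*z
  ∂P/∂z - ∂R/∂x = (0) - (2*x) = -2*x
  ∂Q/∂x - ∂P/∂y = (-3*y + 3*z) - (-3*x - 4*y) = 3*x + y + 3*z.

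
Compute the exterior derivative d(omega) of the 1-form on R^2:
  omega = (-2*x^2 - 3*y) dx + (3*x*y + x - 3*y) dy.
d(omega) = (3*y + 4) dx ∧ dy

For a 1-form omega = sum_i f_i dx_i, the exterior derivative is
  d(omega) = sum_{i < j} (∂f_j/∂x_i - ∂f_i/∂x_j) dx_i ∧ dx_j.
  coefficient of dx ∧ dy: ∂f_2/∂x - ∂f_1/∂y = ∂(3*x*y + x - 3*y)/∂x - ∂(-2*x^2 - 3*y)/∂y = 3*y + 4
Assembling: d(omega) = (3*y + 4) dx ∧ dy.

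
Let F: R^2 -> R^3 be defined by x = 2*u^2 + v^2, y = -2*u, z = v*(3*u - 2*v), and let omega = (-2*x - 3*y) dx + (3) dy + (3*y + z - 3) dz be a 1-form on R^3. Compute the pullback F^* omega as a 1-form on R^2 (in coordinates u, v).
F^* omega = (-16*u^3 + 24*u^2 + u*v^2 - 18*u*v - 6*v^3 - 9*v - 6) du + (u^2*v - 18*u^2 - 18*u*v^2 + 36*u*v - 9*u + 4*v^3 + 12*v) dv

Using F^*(f dg) = (f ∘ F) d(g ∘ F), substitute each coordinate x_i by F_i(u, v) in f_i, and replace dx_i by d F_i = (∂F_i/∂u) du + (∂F_i/∂v) dv.
  For the x component: f_1(F) = -4*u^2 + 6*u - 2*v^2; d F_1 = (4*u) du + (2*v) dv
  For the y component: f_2(F) = 3; d F_2 = (-2) du + (0) dv
  For the z component: f_3(F) = 3*u*v - 6*u - 2*v^2 - 3; d F_3 = (3*v) du + (3*u - 4*v) dv
Combining and collecting du, dv coefficients:
  coeff of du: -16*u^3 + 24*u^2 + u*v^2 - 18*u*v - 6*v^3 - 9*v - 6
  coeff of dv: u^2*v - 18*u^2 - 18*u*v^2 + 36*u*v - 9*u + 4*v^3 + 12*v
F^* omega = (-16*u^3 + 24*u^2 + u*v^2 - 18*u*v - 6*v^3 - 9*v - 6) du + (u^2*v - 18*u^2 - 18*u*v^2 + 36*u*v - 9*u + 4*v^3 + 12*v) dv.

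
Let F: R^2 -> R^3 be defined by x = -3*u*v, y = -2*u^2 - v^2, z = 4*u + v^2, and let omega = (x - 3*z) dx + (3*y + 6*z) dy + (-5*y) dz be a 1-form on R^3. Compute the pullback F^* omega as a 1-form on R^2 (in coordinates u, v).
F^* omega = (24*u^3 - 56*u^2 - 3*u*v^2 + 36*u*v + 9*v^3 + 20*v^2) du + (41*u^2*v + 36*u^2 + 9*u*v^2 - 48*u*v + 4*v^3) dv

Using F^*(f dg) = (f ∘ F) d(g ∘ F), substitute each coordinate x_i by F_i(u, v) in f_i, and replace dx_i by d F_i = (∂F_i/∂u) du + (∂F_i/∂v) dv.
  For the x component: f_1(F) = -3*u*v - 12*u - 3*v^2; d F_1 = (-3*v) du + (-3*u) dv
  For the y component: f_2(F) = -6*u^2 + 24*u + 3*v^2; d F_2 = (-4*u) du + (-2*v) dv
  For the z component: f_3(F) = 10*u^2 + 5*v^2; d F_3 = (4) du + (2*v) dv
Combining and collecting du, dv coefficients:
  coeff of du: 24*u^3 - 56*u^2 - 3*u*v^2 + 36*u*v + 9*v^3 + 20*v^2
  coeff of dv: 41*u^2*v + 36*u^2 + 9*u*v^2 - 48*u*v + 4*v^3
F^* omega = (24*u^3 - 56*u^2 - 3*u*v^2 + 36*u*v + 9*v^3 + 20*v^2) du + (41*u^2*v + 36*u^2 + 9*u*v^2 - 48*u*v + 4*v^3) dv.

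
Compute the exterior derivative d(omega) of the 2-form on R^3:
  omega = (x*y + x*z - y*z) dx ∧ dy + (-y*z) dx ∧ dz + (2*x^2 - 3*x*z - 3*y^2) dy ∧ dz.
d(omega) = (5*x - y - 2*z) dx ∧ dy ∧ dz

For a 2-form omega = sum_{i<j} g_{ij} dx_i ∧ dx_j, the exterior derivative is
  d(omega) = sum_{i<j} d(g_{ij}) ∧ dx_i ∧ dx_j = sum_{i<j, k} (∂g_{ij}/∂x_k) dx_k ∧ dx_i ∧ dx_j.
Expand each term, using dx_k ∧ dx_i ∧ dx_j = sgn(permutation) dx_{(a)} ∧ dx_{(b)} ∧ dx_{(c)} with (a < b < c) sorted:
  d(x*y + x*z - y*z) includes (∂/∂z)(x*y + x*z - y*z) dz = (x - y) dz, which multiplied by dx ∧ dy gives (x - y) dx ∧ dy ∧ dz
  d(-y*z) includes (∂/∂y)(-y*z) dy = (-z) dy, which multiplied by dx ∧ dz gives (z) dx ∧ dy ∧ dz
  d(2*x^2 - 3*x*z - 3*y^2) includes (∂/∂x)(2*x^2 - 3*x*z - 3*y^2) dx = (4*x - 3*z) dx, which multiplied by dy ∧ dz gives (4*x - 3*z) dx ∧ dy ∧ dz
Collecting like 3-forms: d(omega) = (5*x - y - 2*z) dx ∧ dy ∧ dz.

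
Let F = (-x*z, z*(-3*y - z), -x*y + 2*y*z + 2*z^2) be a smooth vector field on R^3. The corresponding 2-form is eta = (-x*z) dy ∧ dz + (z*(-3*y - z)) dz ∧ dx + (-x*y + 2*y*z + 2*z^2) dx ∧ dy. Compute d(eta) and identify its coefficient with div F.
d(eta) = (2*y) dx ∧ dy ∧ dz; div F = 2*y

For a 2-form in R^3 of the form above, applying d gives a 3-form with coefficient ∂P/∂x + ∂Q/∂y + ∂R/∂z:
  ∂P/∂x = -z
  ∂Q/∂y = -3*z
  ∂R/∂z = 2*y + 4*z
Sum = 2*y, which is exactly div F.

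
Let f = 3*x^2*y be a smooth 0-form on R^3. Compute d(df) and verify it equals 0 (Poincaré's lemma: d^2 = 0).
d(df) = 0

Step 1: df = sum_i (∂f/∂x_i) dx_i = (6*x*y) dx + (3*x^2) dy + (0) dz.
Step 2: Apply d again. Using the 1-form formula, the coefficient of dx ∧ dy in d(df) is ∂^2 f/∂x ∂y - ∂^2 f/∂y ∂x = (6*x) - (6*x) = 0 (equality of mixed partials for smooth f).
Similarly for dx ∧ dz and dy ∧ dz — all coefficients vanish. So d(df) = 0.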